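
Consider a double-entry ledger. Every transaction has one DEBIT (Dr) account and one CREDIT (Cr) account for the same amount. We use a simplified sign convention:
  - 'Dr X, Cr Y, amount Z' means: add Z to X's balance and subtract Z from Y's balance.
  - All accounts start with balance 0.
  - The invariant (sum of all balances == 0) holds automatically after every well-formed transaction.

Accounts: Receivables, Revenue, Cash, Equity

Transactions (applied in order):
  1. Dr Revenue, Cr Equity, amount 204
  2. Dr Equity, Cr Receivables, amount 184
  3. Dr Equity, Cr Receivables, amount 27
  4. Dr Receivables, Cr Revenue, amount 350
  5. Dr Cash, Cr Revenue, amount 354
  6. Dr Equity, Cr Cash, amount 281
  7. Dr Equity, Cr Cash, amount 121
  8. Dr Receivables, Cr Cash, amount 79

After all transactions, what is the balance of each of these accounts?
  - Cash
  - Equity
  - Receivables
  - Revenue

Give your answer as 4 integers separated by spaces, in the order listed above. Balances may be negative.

After txn 1 (Dr Revenue, Cr Equity, amount 204): Equity=-204 Revenue=204
After txn 2 (Dr Equity, Cr Receivables, amount 184): Equity=-20 Receivables=-184 Revenue=204
After txn 3 (Dr Equity, Cr Receivables, amount 27): Equity=7 Receivables=-211 Revenue=204
After txn 4 (Dr Receivables, Cr Revenue, amount 350): Equity=7 Receivables=139 Revenue=-146
After txn 5 (Dr Cash, Cr Revenue, amount 354): Cash=354 Equity=7 Receivables=139 Revenue=-500
After txn 6 (Dr Equity, Cr Cash, amount 281): Cash=73 Equity=288 Receivables=139 Revenue=-500
After txn 7 (Dr Equity, Cr Cash, amount 121): Cash=-48 Equity=409 Receivables=139 Revenue=-500
After txn 8 (Dr Receivables, Cr Cash, amount 79): Cash=-127 Equity=409 Receivables=218 Revenue=-500

Answer: -127 409 218 -500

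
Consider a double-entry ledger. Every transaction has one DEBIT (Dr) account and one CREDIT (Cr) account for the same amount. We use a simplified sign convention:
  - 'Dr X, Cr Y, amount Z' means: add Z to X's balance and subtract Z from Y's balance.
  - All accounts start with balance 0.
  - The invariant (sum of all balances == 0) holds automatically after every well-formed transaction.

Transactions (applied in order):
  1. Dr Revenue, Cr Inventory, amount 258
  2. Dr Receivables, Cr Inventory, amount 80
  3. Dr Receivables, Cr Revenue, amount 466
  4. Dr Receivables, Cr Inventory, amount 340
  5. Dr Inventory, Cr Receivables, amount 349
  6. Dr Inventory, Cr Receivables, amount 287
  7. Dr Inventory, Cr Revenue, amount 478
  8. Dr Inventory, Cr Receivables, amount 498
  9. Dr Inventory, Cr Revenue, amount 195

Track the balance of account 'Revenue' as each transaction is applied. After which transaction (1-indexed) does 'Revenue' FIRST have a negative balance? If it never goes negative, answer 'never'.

After txn 1: Revenue=258
After txn 2: Revenue=258
After txn 3: Revenue=-208

Answer: 3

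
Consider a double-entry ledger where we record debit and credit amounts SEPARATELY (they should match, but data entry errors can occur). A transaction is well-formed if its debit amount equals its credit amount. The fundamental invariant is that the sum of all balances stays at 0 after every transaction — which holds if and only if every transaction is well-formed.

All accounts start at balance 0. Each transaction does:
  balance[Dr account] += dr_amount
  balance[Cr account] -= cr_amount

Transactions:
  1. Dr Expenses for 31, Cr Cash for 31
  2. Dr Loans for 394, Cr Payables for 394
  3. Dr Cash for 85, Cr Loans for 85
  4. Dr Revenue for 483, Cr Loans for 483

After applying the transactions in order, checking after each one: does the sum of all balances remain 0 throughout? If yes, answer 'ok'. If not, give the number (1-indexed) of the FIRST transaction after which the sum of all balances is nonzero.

After txn 1: dr=31 cr=31 sum_balances=0
After txn 2: dr=394 cr=394 sum_balances=0
After txn 3: dr=85 cr=85 sum_balances=0
After txn 4: dr=483 cr=483 sum_balances=0

Answer: ok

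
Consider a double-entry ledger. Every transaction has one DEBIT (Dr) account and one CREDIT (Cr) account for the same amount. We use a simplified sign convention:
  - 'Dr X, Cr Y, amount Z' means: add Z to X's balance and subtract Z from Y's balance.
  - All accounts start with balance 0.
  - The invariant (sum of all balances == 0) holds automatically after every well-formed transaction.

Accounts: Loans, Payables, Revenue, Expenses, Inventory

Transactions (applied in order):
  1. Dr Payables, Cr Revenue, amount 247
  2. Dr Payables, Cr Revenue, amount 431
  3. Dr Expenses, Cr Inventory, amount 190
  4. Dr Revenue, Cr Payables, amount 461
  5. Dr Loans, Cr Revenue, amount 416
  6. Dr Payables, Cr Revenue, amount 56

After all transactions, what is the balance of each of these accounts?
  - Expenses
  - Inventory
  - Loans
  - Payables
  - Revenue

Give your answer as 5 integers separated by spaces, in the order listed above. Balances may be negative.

After txn 1 (Dr Payables, Cr Revenue, amount 247): Payables=247 Revenue=-247
After txn 2 (Dr Payables, Cr Revenue, amount 431): Payables=678 Revenue=-678
After txn 3 (Dr Expenses, Cr Inventory, amount 190): Expenses=190 Inventory=-190 Payables=678 Revenue=-678
After txn 4 (Dr Revenue, Cr Payables, amount 461): Expenses=190 Inventory=-190 Payables=217 Revenue=-217
After txn 5 (Dr Loans, Cr Revenue, amount 416): Expenses=190 Inventory=-190 Loans=416 Payables=217 Revenue=-633
After txn 6 (Dr Payables, Cr Revenue, amount 56): Expenses=190 Inventory=-190 Loans=416 Payables=273 Revenue=-689

Answer: 190 -190 416 273 -689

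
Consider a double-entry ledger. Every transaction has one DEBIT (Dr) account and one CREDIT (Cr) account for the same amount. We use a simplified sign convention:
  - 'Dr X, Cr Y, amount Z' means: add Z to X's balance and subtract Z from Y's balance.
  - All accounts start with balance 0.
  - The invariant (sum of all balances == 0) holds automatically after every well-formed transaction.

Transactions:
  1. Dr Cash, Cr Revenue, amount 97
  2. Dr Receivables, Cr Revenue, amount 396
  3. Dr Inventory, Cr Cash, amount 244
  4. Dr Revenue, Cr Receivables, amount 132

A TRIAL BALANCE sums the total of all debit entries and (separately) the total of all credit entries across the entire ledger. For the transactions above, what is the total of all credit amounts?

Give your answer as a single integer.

Answer: 869

Derivation:
Txn 1: credit+=97
Txn 2: credit+=396
Txn 3: credit+=244
Txn 4: credit+=132
Total credits = 869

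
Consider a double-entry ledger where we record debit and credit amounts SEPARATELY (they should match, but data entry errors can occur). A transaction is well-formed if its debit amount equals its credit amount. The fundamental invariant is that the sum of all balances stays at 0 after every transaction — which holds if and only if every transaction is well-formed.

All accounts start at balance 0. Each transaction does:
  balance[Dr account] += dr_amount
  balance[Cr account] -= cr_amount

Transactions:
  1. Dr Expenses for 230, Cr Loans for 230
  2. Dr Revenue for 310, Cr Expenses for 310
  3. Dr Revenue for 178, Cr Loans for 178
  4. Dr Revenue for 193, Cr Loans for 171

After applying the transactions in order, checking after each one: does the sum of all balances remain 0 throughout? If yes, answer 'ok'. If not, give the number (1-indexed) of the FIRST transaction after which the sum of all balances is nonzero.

Answer: 4

Derivation:
After txn 1: dr=230 cr=230 sum_balances=0
After txn 2: dr=310 cr=310 sum_balances=0
After txn 3: dr=178 cr=178 sum_balances=0
After txn 4: dr=193 cr=171 sum_balances=22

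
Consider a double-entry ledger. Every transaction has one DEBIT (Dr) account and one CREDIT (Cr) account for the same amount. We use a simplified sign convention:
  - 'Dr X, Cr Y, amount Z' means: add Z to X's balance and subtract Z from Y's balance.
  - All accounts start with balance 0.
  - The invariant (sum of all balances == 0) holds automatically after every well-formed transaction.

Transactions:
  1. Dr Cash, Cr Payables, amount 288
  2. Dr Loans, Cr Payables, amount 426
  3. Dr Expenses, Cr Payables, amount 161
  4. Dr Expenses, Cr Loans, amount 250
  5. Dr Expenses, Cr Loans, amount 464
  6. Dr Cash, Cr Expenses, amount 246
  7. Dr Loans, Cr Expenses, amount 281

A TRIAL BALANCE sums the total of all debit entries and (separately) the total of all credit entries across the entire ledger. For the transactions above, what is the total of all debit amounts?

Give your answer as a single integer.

Answer: 2116

Derivation:
Txn 1: debit+=288
Txn 2: debit+=426
Txn 3: debit+=161
Txn 4: debit+=250
Txn 5: debit+=464
Txn 6: debit+=246
Txn 7: debit+=281
Total debits = 2116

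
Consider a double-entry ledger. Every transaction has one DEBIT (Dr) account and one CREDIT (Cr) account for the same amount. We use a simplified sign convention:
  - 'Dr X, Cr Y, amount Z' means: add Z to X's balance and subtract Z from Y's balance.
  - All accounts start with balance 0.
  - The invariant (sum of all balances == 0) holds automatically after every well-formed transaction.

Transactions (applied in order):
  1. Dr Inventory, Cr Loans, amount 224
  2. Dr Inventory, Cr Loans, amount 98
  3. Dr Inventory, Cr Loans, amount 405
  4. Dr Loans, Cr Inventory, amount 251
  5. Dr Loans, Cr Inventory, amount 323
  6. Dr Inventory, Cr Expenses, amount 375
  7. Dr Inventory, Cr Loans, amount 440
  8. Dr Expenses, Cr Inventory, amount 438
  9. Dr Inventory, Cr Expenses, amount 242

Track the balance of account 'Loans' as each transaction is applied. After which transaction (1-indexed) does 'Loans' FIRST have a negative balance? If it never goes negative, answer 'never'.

Answer: 1

Derivation:
After txn 1: Loans=-224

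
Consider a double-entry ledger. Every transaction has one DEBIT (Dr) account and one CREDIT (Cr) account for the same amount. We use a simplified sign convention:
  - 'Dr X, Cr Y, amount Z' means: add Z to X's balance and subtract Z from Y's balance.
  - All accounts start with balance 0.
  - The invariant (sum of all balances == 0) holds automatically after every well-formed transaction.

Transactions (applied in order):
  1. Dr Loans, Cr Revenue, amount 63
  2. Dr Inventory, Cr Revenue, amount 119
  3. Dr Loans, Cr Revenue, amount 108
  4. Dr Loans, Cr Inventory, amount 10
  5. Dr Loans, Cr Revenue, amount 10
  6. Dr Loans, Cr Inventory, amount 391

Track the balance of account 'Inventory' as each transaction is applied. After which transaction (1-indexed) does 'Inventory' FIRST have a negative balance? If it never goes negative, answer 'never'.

After txn 1: Inventory=0
After txn 2: Inventory=119
After txn 3: Inventory=119
After txn 4: Inventory=109
After txn 5: Inventory=109
After txn 6: Inventory=-282

Answer: 6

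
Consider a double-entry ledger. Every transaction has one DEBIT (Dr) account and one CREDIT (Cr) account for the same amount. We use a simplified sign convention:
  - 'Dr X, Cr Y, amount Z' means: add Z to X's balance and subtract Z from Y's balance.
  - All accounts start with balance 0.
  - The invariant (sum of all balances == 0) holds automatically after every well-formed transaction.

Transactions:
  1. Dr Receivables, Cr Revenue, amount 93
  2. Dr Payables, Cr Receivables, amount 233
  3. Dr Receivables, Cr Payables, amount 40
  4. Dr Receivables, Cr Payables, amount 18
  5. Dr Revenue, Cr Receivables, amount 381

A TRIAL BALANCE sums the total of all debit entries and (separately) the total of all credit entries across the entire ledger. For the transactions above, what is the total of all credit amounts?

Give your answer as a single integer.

Answer: 765

Derivation:
Txn 1: credit+=93
Txn 2: credit+=233
Txn 3: credit+=40
Txn 4: credit+=18
Txn 5: credit+=381
Total credits = 765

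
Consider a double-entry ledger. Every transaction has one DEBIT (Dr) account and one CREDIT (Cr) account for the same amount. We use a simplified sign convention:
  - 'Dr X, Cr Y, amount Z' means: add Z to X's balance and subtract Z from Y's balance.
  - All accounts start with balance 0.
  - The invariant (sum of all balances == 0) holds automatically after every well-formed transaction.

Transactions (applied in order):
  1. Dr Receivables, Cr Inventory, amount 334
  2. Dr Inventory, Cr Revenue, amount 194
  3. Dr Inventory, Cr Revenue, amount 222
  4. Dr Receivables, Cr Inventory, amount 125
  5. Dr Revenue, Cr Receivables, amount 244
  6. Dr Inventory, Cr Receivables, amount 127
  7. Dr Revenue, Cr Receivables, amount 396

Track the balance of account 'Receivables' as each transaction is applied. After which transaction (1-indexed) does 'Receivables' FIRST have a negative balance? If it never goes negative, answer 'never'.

Answer: 7

Derivation:
After txn 1: Receivables=334
After txn 2: Receivables=334
After txn 3: Receivables=334
After txn 4: Receivables=459
After txn 5: Receivables=215
After txn 6: Receivables=88
After txn 7: Receivables=-308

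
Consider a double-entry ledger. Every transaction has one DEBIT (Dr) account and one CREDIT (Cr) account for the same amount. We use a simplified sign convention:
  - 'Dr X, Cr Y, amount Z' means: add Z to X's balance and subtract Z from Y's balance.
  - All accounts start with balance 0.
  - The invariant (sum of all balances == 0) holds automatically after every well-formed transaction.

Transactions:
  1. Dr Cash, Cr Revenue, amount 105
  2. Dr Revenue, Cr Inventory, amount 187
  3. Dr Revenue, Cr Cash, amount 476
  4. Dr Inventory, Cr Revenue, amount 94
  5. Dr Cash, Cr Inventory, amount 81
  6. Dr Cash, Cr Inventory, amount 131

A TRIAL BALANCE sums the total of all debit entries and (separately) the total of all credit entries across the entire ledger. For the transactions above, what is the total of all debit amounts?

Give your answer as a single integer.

Answer: 1074

Derivation:
Txn 1: debit+=105
Txn 2: debit+=187
Txn 3: debit+=476
Txn 4: debit+=94
Txn 5: debit+=81
Txn 6: debit+=131
Total debits = 1074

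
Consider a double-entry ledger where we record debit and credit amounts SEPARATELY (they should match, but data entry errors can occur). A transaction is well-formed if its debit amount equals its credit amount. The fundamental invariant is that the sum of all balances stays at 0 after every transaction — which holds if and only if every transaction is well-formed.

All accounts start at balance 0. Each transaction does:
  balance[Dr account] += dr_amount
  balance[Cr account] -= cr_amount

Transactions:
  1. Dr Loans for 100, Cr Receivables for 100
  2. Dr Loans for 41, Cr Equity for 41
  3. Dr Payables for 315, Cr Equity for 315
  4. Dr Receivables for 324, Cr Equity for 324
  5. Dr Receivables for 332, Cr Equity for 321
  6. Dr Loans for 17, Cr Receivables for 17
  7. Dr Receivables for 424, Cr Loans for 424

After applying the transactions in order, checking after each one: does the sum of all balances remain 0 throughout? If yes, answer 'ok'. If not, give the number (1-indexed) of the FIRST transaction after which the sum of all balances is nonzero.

After txn 1: dr=100 cr=100 sum_balances=0
After txn 2: dr=41 cr=41 sum_balances=0
After txn 3: dr=315 cr=315 sum_balances=0
After txn 4: dr=324 cr=324 sum_balances=0
After txn 5: dr=332 cr=321 sum_balances=11
After txn 6: dr=17 cr=17 sum_balances=11
After txn 7: dr=424 cr=424 sum_balances=11

Answer: 5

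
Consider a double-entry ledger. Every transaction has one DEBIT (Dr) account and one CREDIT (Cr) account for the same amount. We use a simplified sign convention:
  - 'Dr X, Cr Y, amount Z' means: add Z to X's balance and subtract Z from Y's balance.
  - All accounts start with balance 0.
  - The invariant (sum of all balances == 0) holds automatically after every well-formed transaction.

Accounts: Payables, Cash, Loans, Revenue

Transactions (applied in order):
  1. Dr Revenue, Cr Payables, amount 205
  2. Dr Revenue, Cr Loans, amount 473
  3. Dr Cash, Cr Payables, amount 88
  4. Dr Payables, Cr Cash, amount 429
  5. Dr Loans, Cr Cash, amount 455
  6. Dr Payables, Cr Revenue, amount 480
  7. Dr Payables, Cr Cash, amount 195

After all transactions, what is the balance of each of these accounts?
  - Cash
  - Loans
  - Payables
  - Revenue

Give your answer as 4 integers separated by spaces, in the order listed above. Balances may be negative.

After txn 1 (Dr Revenue, Cr Payables, amount 205): Payables=-205 Revenue=205
After txn 2 (Dr Revenue, Cr Loans, amount 473): Loans=-473 Payables=-205 Revenue=678
After txn 3 (Dr Cash, Cr Payables, amount 88): Cash=88 Loans=-473 Payables=-293 Revenue=678
After txn 4 (Dr Payables, Cr Cash, amount 429): Cash=-341 Loans=-473 Payables=136 Revenue=678
After txn 5 (Dr Loans, Cr Cash, amount 455): Cash=-796 Loans=-18 Payables=136 Revenue=678
After txn 6 (Dr Payables, Cr Revenue, amount 480): Cash=-796 Loans=-18 Payables=616 Revenue=198
After txn 7 (Dr Payables, Cr Cash, amount 195): Cash=-991 Loans=-18 Payables=811 Revenue=198

Answer: -991 -18 811 198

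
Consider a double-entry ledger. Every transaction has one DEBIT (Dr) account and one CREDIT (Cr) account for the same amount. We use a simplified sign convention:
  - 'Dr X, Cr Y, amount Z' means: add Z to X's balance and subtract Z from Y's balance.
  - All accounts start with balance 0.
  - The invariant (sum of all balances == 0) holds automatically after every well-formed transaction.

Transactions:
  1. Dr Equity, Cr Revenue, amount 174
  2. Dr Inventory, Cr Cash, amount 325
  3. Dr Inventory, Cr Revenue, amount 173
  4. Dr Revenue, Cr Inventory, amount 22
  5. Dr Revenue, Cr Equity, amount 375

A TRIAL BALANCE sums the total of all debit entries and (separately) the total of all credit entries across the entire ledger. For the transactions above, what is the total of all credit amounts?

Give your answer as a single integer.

Answer: 1069

Derivation:
Txn 1: credit+=174
Txn 2: credit+=325
Txn 3: credit+=173
Txn 4: credit+=22
Txn 5: credit+=375
Total credits = 1069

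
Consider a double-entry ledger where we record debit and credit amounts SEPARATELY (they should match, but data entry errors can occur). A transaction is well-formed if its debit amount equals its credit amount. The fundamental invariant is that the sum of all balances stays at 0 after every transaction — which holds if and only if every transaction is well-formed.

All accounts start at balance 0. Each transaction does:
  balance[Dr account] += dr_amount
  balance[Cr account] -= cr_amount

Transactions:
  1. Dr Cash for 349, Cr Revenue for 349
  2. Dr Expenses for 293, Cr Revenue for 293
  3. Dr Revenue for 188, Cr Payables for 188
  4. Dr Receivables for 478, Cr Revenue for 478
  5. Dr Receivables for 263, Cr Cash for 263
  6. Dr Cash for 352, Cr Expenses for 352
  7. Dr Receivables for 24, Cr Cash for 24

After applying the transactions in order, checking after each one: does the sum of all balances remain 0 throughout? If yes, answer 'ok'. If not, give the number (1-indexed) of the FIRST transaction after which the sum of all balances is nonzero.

Answer: ok

Derivation:
After txn 1: dr=349 cr=349 sum_balances=0
After txn 2: dr=293 cr=293 sum_balances=0
After txn 3: dr=188 cr=188 sum_balances=0
After txn 4: dr=478 cr=478 sum_balances=0
After txn 5: dr=263 cr=263 sum_balances=0
After txn 6: dr=352 cr=352 sum_balances=0
After txn 7: dr=24 cr=24 sum_balances=0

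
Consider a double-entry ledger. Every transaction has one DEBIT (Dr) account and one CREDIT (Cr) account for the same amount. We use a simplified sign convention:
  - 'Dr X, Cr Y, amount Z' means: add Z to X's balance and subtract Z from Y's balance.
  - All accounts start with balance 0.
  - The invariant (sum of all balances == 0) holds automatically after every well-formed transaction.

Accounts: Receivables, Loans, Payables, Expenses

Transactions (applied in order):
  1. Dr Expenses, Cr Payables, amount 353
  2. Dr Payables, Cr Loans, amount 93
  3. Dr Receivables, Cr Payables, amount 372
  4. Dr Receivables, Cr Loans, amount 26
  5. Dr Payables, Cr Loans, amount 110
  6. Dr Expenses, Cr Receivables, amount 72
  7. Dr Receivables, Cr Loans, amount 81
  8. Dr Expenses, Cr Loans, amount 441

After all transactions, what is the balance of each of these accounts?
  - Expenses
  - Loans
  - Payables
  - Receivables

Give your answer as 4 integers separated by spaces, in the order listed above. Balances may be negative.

Answer: 866 -751 -522 407

Derivation:
After txn 1 (Dr Expenses, Cr Payables, amount 353): Expenses=353 Payables=-353
After txn 2 (Dr Payables, Cr Loans, amount 93): Expenses=353 Loans=-93 Payables=-260
After txn 3 (Dr Receivables, Cr Payables, amount 372): Expenses=353 Loans=-93 Payables=-632 Receivables=372
After txn 4 (Dr Receivables, Cr Loans, amount 26): Expenses=353 Loans=-119 Payables=-632 Receivables=398
After txn 5 (Dr Payables, Cr Loans, amount 110): Expenses=353 Loans=-229 Payables=-522 Receivables=398
After txn 6 (Dr Expenses, Cr Receivables, amount 72): Expenses=425 Loans=-229 Payables=-522 Receivables=326
After txn 7 (Dr Receivables, Cr Loans, amount 81): Expenses=425 Loans=-310 Payables=-522 Receivables=407
After txn 8 (Dr Expenses, Cr Loans, amount 441): Expenses=866 Loans=-751 Payables=-522 Receivables=407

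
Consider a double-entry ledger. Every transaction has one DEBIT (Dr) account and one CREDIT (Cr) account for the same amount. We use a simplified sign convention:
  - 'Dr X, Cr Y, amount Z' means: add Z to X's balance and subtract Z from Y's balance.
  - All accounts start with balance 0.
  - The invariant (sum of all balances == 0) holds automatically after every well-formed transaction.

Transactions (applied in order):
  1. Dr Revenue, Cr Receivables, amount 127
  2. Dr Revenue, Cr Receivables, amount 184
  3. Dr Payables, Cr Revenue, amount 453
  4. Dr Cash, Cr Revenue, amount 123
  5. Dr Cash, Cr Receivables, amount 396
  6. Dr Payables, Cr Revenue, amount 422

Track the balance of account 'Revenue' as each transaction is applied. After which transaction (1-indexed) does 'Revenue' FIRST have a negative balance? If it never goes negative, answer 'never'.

Answer: 3

Derivation:
After txn 1: Revenue=127
After txn 2: Revenue=311
After txn 3: Revenue=-142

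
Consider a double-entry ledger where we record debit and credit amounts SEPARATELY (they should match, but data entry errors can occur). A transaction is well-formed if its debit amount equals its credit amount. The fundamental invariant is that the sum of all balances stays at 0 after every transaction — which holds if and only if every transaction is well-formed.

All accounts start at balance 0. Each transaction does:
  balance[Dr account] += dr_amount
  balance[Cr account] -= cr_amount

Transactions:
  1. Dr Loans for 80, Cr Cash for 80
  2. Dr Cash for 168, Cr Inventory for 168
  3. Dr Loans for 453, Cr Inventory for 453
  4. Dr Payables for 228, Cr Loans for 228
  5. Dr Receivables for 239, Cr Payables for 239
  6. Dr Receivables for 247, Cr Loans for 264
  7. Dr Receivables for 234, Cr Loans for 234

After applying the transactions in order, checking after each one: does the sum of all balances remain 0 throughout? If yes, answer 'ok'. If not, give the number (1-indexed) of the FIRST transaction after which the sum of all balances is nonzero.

After txn 1: dr=80 cr=80 sum_balances=0
After txn 2: dr=168 cr=168 sum_balances=0
After txn 3: dr=453 cr=453 sum_balances=0
After txn 4: dr=228 cr=228 sum_balances=0
After txn 5: dr=239 cr=239 sum_balances=0
After txn 6: dr=247 cr=264 sum_balances=-17
After txn 7: dr=234 cr=234 sum_balances=-17

Answer: 6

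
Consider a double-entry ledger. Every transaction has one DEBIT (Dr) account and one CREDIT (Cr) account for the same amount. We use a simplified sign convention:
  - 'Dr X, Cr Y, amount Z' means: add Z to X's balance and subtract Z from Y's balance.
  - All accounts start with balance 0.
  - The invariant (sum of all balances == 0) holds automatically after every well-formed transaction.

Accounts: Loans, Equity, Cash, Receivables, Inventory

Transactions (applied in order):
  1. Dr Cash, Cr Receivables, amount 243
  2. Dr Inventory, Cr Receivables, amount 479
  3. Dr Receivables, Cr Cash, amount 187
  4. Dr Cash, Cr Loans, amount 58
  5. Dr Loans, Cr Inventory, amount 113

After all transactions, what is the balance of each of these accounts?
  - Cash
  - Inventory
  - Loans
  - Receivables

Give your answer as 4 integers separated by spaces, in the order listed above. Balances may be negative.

After txn 1 (Dr Cash, Cr Receivables, amount 243): Cash=243 Receivables=-243
After txn 2 (Dr Inventory, Cr Receivables, amount 479): Cash=243 Inventory=479 Receivables=-722
After txn 3 (Dr Receivables, Cr Cash, amount 187): Cash=56 Inventory=479 Receivables=-535
After txn 4 (Dr Cash, Cr Loans, amount 58): Cash=114 Inventory=479 Loans=-58 Receivables=-535
After txn 5 (Dr Loans, Cr Inventory, amount 113): Cash=114 Inventory=366 Loans=55 Receivables=-535

Answer: 114 366 55 -535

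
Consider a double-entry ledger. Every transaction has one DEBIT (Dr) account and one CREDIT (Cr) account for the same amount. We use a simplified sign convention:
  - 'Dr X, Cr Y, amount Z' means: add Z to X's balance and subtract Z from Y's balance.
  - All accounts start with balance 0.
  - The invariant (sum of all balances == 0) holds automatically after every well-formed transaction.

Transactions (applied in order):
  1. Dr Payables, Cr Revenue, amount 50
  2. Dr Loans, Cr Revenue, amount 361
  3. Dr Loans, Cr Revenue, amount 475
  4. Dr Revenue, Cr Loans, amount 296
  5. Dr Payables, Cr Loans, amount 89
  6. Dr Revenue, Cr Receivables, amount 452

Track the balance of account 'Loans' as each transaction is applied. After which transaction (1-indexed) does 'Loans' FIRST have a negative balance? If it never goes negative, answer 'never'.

Answer: never

Derivation:
After txn 1: Loans=0
After txn 2: Loans=361
After txn 3: Loans=836
After txn 4: Loans=540
After txn 5: Loans=451
After txn 6: Loans=451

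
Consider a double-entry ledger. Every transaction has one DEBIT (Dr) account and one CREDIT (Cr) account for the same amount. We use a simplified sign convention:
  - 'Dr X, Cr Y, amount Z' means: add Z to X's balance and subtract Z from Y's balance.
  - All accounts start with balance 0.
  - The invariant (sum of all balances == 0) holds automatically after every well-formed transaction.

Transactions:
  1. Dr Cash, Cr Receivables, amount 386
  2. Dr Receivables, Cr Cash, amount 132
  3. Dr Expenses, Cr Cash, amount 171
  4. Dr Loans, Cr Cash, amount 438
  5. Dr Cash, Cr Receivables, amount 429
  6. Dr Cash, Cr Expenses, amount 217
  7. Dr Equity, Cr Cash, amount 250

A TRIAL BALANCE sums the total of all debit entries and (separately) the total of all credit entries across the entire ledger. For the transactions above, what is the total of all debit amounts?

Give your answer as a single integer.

Txn 1: debit+=386
Txn 2: debit+=132
Txn 3: debit+=171
Txn 4: debit+=438
Txn 5: debit+=429
Txn 6: debit+=217
Txn 7: debit+=250
Total debits = 2023

Answer: 2023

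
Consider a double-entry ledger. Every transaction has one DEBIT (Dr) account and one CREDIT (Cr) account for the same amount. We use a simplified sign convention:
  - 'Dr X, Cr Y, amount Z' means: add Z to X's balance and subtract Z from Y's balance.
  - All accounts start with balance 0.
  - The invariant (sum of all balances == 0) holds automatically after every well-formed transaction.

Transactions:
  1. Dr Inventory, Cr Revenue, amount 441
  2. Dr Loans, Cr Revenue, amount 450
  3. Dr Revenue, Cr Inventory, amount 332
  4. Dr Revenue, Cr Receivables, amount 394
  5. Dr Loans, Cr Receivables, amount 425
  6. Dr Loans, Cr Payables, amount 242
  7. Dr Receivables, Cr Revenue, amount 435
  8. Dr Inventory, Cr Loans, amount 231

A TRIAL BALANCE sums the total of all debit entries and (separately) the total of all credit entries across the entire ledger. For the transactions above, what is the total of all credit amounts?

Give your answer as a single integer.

Answer: 2950

Derivation:
Txn 1: credit+=441
Txn 2: credit+=450
Txn 3: credit+=332
Txn 4: credit+=394
Txn 5: credit+=425
Txn 6: credit+=242
Txn 7: credit+=435
Txn 8: credit+=231
Total credits = 2950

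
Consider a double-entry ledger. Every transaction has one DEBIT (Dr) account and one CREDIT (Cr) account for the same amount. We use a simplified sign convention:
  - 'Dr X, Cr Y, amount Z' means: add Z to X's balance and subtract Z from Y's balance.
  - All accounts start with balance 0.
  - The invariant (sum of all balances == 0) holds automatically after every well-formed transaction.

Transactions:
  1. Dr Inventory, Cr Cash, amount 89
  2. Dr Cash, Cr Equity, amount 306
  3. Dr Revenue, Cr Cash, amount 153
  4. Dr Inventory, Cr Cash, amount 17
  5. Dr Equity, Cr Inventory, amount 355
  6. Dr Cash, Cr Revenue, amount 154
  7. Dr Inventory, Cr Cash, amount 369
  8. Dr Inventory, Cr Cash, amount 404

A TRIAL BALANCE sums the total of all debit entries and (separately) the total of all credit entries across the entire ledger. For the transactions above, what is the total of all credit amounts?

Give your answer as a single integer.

Txn 1: credit+=89
Txn 2: credit+=306
Txn 3: credit+=153
Txn 4: credit+=17
Txn 5: credit+=355
Txn 6: credit+=154
Txn 7: credit+=369
Txn 8: credit+=404
Total credits = 1847

Answer: 1847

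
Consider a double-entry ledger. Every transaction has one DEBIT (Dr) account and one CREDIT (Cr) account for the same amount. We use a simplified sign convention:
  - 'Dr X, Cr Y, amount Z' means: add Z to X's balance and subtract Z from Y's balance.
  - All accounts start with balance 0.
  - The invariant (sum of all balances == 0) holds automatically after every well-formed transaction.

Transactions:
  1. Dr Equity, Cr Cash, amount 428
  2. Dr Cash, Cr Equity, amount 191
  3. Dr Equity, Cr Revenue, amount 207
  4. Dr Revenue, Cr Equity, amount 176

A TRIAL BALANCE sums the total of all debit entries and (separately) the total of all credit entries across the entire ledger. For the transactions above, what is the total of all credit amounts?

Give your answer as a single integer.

Txn 1: credit+=428
Txn 2: credit+=191
Txn 3: credit+=207
Txn 4: credit+=176
Total credits = 1002

Answer: 1002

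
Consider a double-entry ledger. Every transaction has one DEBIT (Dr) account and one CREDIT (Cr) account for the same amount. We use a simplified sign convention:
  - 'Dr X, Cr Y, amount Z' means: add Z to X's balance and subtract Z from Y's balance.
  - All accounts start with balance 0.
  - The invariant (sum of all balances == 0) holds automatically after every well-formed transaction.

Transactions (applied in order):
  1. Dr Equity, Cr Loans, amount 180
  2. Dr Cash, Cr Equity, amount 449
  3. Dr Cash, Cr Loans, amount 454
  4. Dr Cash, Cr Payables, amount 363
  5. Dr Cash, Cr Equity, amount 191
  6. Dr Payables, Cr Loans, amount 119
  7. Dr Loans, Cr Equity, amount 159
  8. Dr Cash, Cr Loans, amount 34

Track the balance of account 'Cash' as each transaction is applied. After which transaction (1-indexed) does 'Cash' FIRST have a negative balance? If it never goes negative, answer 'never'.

Answer: never

Derivation:
After txn 1: Cash=0
After txn 2: Cash=449
After txn 3: Cash=903
After txn 4: Cash=1266
After txn 5: Cash=1457
After txn 6: Cash=1457
After txn 7: Cash=1457
After txn 8: Cash=1491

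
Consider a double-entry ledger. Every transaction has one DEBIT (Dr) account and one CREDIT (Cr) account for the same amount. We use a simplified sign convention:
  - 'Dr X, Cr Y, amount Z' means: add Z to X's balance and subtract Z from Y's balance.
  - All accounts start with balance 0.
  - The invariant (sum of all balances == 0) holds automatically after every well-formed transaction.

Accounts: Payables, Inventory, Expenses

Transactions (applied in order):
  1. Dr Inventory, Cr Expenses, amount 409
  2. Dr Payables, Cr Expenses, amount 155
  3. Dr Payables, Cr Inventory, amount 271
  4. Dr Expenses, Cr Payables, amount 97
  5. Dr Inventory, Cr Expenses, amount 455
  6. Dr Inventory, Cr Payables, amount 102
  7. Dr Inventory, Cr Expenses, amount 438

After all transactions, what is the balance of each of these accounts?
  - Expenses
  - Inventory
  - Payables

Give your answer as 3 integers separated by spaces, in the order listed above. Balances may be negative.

Answer: -1360 1133 227

Derivation:
After txn 1 (Dr Inventory, Cr Expenses, amount 409): Expenses=-409 Inventory=409
After txn 2 (Dr Payables, Cr Expenses, amount 155): Expenses=-564 Inventory=409 Payables=155
After txn 3 (Dr Payables, Cr Inventory, amount 271): Expenses=-564 Inventory=138 Payables=426
After txn 4 (Dr Expenses, Cr Payables, amount 97): Expenses=-467 Inventory=138 Payables=329
After txn 5 (Dr Inventory, Cr Expenses, amount 455): Expenses=-922 Inventory=593 Payables=329
After txn 6 (Dr Inventory, Cr Payables, amount 102): Expenses=-922 Inventory=695 Payables=227
After txn 7 (Dr Inventory, Cr Expenses, amount 438): Expenses=-1360 Inventory=1133 Payables=227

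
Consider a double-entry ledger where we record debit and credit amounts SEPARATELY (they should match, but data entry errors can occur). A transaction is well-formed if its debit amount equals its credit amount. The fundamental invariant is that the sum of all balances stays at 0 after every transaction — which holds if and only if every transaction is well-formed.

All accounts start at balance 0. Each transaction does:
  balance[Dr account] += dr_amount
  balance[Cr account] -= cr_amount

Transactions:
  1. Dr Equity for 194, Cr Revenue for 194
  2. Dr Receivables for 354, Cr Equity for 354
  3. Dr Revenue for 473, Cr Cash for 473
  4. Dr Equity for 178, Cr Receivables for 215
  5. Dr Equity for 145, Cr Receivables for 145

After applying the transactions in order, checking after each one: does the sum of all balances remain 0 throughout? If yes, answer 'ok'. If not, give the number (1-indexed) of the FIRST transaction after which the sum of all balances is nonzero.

After txn 1: dr=194 cr=194 sum_balances=0
After txn 2: dr=354 cr=354 sum_balances=0
After txn 3: dr=473 cr=473 sum_balances=0
After txn 4: dr=178 cr=215 sum_balances=-37
After txn 5: dr=145 cr=145 sum_balances=-37

Answer: 4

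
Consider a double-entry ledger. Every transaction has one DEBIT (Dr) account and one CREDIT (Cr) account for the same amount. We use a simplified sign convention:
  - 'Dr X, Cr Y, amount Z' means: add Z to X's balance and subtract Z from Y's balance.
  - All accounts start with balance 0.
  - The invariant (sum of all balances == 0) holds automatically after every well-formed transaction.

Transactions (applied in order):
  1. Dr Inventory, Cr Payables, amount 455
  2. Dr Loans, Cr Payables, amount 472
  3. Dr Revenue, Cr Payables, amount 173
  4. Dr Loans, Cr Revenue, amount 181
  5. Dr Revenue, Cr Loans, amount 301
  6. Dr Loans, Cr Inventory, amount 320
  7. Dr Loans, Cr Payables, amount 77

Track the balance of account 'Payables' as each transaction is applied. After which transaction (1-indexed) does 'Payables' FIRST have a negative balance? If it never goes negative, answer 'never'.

Answer: 1

Derivation:
After txn 1: Payables=-455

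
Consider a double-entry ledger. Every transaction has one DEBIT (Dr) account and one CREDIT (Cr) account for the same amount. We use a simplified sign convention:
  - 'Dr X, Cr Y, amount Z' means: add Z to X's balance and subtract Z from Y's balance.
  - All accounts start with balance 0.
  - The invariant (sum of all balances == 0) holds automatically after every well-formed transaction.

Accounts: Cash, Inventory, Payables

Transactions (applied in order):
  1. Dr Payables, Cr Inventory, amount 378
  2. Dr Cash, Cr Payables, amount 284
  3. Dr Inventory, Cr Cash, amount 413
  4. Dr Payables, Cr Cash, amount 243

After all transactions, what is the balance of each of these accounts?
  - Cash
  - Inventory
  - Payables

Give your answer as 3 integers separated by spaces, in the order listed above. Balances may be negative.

Answer: -372 35 337

Derivation:
After txn 1 (Dr Payables, Cr Inventory, amount 378): Inventory=-378 Payables=378
After txn 2 (Dr Cash, Cr Payables, amount 284): Cash=284 Inventory=-378 Payables=94
After txn 3 (Dr Inventory, Cr Cash, amount 413): Cash=-129 Inventory=35 Payables=94
After txn 4 (Dr Payables, Cr Cash, amount 243): Cash=-372 Inventory=35 Payables=337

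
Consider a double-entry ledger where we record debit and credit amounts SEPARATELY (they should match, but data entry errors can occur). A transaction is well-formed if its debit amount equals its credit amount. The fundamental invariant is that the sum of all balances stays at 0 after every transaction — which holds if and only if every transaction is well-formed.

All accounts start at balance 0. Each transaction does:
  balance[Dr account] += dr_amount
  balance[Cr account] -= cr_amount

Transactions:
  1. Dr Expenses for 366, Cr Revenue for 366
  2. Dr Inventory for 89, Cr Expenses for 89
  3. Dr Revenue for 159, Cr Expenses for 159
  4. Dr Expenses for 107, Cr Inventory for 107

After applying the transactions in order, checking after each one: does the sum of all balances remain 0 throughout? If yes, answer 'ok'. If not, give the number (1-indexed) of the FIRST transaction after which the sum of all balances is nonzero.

After txn 1: dr=366 cr=366 sum_balances=0
After txn 2: dr=89 cr=89 sum_balances=0
After txn 3: dr=159 cr=159 sum_balances=0
After txn 4: dr=107 cr=107 sum_balances=0

Answer: ok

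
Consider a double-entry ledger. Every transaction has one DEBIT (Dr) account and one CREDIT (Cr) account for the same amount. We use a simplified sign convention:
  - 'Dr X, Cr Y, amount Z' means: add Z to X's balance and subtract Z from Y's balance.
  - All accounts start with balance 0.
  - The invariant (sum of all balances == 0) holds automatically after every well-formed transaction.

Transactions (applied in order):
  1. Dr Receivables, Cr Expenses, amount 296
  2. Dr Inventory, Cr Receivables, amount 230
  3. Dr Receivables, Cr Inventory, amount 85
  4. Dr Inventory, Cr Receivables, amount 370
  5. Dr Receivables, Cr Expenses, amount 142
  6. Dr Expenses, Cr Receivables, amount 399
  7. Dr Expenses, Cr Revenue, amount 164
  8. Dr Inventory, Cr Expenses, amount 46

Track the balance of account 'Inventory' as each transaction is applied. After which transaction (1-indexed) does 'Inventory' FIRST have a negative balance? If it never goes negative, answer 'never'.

After txn 1: Inventory=0
After txn 2: Inventory=230
After txn 3: Inventory=145
After txn 4: Inventory=515
After txn 5: Inventory=515
After txn 6: Inventory=515
After txn 7: Inventory=515
After txn 8: Inventory=561

Answer: never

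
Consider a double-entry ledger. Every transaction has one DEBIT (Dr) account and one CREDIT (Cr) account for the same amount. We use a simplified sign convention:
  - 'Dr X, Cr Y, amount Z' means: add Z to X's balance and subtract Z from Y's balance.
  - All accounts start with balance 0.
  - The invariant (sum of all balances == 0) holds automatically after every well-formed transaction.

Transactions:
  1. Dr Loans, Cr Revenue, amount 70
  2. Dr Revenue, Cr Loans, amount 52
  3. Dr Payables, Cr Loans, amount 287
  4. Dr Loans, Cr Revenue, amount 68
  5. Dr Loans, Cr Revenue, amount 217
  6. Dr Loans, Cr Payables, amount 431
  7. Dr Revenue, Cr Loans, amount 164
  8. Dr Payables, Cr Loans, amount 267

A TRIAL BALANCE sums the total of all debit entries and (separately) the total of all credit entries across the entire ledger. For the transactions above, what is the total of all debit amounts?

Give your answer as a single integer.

Txn 1: debit+=70
Txn 2: debit+=52
Txn 3: debit+=287
Txn 4: debit+=68
Txn 5: debit+=217
Txn 6: debit+=431
Txn 7: debit+=164
Txn 8: debit+=267
Total debits = 1556

Answer: 1556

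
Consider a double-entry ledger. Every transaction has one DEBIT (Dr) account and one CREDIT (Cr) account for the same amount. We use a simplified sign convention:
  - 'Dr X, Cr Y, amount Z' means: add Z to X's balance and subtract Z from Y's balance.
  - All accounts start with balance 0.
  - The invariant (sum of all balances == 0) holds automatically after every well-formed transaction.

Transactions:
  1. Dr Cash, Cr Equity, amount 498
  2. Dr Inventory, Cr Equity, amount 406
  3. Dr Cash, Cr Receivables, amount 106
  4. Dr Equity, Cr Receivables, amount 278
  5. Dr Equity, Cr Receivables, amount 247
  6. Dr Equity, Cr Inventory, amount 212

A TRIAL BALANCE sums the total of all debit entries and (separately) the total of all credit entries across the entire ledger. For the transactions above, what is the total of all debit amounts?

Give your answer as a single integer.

Answer: 1747

Derivation:
Txn 1: debit+=498
Txn 2: debit+=406
Txn 3: debit+=106
Txn 4: debit+=278
Txn 5: debit+=247
Txn 6: debit+=212
Total debits = 1747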